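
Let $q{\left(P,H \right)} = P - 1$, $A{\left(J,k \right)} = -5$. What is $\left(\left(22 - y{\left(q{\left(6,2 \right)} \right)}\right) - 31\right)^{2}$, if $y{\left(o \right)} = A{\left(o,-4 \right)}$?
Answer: $16$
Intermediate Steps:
$q{\left(P,H \right)} = -1 + P$ ($q{\left(P,H \right)} = P - 1 = -1 + P$)
$y{\left(o \right)} = -5$
$\left(\left(22 - y{\left(q{\left(6,2 \right)} \right)}\right) - 31\right)^{2} = \left(\left(22 - -5\right) - 31\right)^{2} = \left(\left(22 + 5\right) - 31\right)^{2} = \left(27 - 31\right)^{2} = \left(-4\right)^{2} = 16$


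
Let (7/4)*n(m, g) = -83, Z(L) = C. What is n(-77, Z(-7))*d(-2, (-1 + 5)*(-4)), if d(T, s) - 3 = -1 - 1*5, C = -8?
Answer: 996/7 ≈ 142.29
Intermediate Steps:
Z(L) = -8
n(m, g) = -332/7 (n(m, g) = (4/7)*(-83) = -332/7)
d(T, s) = -3 (d(T, s) = 3 + (-1 - 1*5) = 3 + (-1 - 5) = 3 - 6 = -3)
n(-77, Z(-7))*d(-2, (-1 + 5)*(-4)) = -332/7*(-3) = 996/7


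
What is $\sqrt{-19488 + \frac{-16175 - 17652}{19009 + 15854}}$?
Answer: $\frac{i \sqrt{23687455160973}}{34863} \approx 139.6 i$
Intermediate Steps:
$\sqrt{-19488 + \frac{-16175 - 17652}{19009 + 15854}} = \sqrt{-19488 - \frac{33827}{34863}} = \sqrt{- \frac{679443971}{34863}} = \frac{i \sqrt{23687455160973}}{34863}$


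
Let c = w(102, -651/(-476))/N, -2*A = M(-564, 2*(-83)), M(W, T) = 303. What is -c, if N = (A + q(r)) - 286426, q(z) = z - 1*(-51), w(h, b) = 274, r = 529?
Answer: 548/571995 ≈ 0.00095805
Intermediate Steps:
A = -303/2 (A = -½*303 = -303/2 ≈ -151.50)
q(z) = 51 + z (q(z) = z + 51 = 51 + z)
N = -571995/2 (N = (-303/2 + (51 + 529)) - 286426 = (-303/2 + 580) - 286426 = 857/2 - 286426 = -571995/2 ≈ -2.8600e+5)
c = -548/571995 (c = 274/(-571995/2) = 274*(-2/571995) = -548/571995 ≈ -0.00095805)
-c = -1*(-548/571995) = 548/571995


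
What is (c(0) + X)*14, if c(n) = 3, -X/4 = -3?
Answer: 210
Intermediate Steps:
X = 12 (X = -4*(-3) = 12)
(c(0) + X)*14 = (3 + 12)*14 = 15*14 = 210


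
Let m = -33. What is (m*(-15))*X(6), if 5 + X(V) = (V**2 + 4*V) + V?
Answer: 30195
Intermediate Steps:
X(V) = -5 + V**2 + 5*V (X(V) = -5 + ((V**2 + 4*V) + V) = -5 + (V**2 + 5*V) = -5 + V**2 + 5*V)
(m*(-15))*X(6) = (-33*(-15))*(-5 + 6**2 + 5*6) = 495*(-5 + 36 + 30) = 495*61 = 30195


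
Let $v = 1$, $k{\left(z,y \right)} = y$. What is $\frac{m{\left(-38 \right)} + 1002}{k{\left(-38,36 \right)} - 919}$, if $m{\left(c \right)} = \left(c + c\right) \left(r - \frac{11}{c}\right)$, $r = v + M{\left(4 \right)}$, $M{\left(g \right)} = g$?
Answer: $- \frac{600}{883} \approx -0.6795$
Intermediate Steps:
$r = 5$ ($r = 1 + 4 = 5$)
$m{\left(c \right)} = 2 c \left(5 - \frac{11}{c}\right)$ ($m{\left(c \right)} = \left(c + c\right) \left(5 - \frac{11}{c}\right) = 2 c \left(5 - \frac{11}{c}\right)$)
$\frac{m{\left(-38 \right)} + 1002}{k{\left(-38,36 \right)} - 919} = \frac{\left(-22 + 10 \left(-38\right)\right) + 1002}{36 - 919} = \frac{\left(-22 - 380\right) + 1002}{-883} = \left(-402 + 1002\right) \left(- \frac{1}{883}\right) = 600 \left(- \frac{1}{883}\right) = - \frac{600}{883}$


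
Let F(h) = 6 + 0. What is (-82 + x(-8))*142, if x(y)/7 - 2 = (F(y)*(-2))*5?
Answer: -69296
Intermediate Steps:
F(h) = 6
x(y) = -406 (x(y) = 14 + 7*((6*(-2))*5) = 14 + 7*(-12*5) = 14 + 7*(-60) = 14 - 420 = -406)
(-82 + x(-8))*142 = (-82 - 406)*142 = -488*142 = -69296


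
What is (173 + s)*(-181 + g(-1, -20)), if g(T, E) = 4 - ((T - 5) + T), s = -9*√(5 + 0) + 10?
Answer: -31110 + 1530*√5 ≈ -27689.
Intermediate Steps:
s = 10 - 9*√5 (s = -9*√5 + 10 = 10 - 9*√5 ≈ -10.125)
g(T, E) = 9 - 2*T (g(T, E) = 4 - ((-5 + T) + T) = 4 - (-5 + 2*T) = 4 + (5 - 2*T) = 9 - 2*T)
(173 + s)*(-181 + g(-1, -20)) = (173 + (10 - 9*√5))*(-181 + (9 - 2*(-1))) = (183 - 9*√5)*(-181 + (9 + 2)) = (183 - 9*√5)*(-181 + 11) = (183 - 9*√5)*(-170) = -31110 + 1530*√5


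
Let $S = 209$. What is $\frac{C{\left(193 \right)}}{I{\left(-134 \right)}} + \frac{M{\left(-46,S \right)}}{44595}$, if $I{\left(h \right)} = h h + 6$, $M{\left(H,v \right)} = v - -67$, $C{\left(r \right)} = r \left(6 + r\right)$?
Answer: $\frac{572572559}{267005130} \approx 2.1444$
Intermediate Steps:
$M{\left(H,v \right)} = 67 + v$ ($M{\left(H,v \right)} = v + 67 = 67 + v$)
$I{\left(h \right)} = 6 + h^{2}$ ($I{\left(h \right)} = h^{2} + 6 = 6 + h^{2}$)
$\frac{C{\left(193 \right)}}{I{\left(-134 \right)}} + \frac{M{\left(-46,S \right)}}{44595} = \frac{193 \left(6 + 193\right)}{6 + \left(-134\right)^{2}} + \frac{67 + 209}{44595} = \frac{193 \cdot 199}{6 + 17956} + 276 \cdot \frac{1}{44595} = \frac{38407}{17962} + \frac{92}{14865} = \frac{572572559}{267005130}$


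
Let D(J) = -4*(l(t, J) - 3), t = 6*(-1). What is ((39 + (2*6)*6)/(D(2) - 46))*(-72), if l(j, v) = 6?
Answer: 3996/29 ≈ 137.79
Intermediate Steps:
t = -6
D(J) = -12 (D(J) = -4*(6 - 3) = -4*3 = -12)
((39 + (2*6)*6)/(D(2) - 46))*(-72) = ((39 + (2*6)*6)/(-12 - 46))*(-72) = ((39 + 12*6)/(-58))*(-72) = ((39 + 72)*(-1/58))*(-72) = (111*(-1/58))*(-72) = -111/58*(-72) = 3996/29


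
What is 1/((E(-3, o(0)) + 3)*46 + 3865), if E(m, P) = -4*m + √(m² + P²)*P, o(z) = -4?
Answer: 1/3635 ≈ 0.00027510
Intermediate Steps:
E(m, P) = -4*m + P*√(P² + m²) (E(m, P) = -4*m + √(P² + m²)*P = -4*m + P*√(P² + m²))
1/((E(-3, o(0)) + 3)*46 + 3865) = 1/(((-4*(-3) - 4*√((-4)² + (-3)²)) + 3)*46 + 3865) = 1/(((12 - 4*√(16 + 9)) + 3)*46 + 3865) = 1/(((12 - 4*√25) + 3)*46 + 3865) = 1/(((12 - 4*5) + 3)*46 + 3865) = 1/(((12 - 20) + 3)*46 + 3865) = 1/((-8 + 3)*46 + 3865) = 1/(-5*46 + 3865) = 1/(-230 + 3865) = 1/3635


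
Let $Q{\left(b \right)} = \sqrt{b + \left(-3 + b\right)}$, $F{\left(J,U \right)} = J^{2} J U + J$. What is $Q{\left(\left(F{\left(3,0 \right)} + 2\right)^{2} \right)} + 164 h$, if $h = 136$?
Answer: $22304 + \sqrt{47} \approx 22311.0$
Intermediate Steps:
$F{\left(J,U \right)} = J + U J^{3}$ ($F{\left(J,U \right)} = J^{3} U + J = U J^{3} + J = J + U J^{3}$)
$Q{\left(b \right)} = \sqrt{-3 + 2 b}$
$Q{\left(\left(F{\left(3,0 \right)} + 2\right)^{2} \right)} + 164 h = \sqrt{-3 + 2 \left(\left(3 + 0 \cdot 3^{3}\right) + 2\right)^{2}} + 164 \cdot 136 = \sqrt{-3 + 2 \left(\left(3 + 0 \cdot 27\right) + 2\right)^{2}} + 22304 = \sqrt{-3 + 2 \left(\left(3 + 0\right) + 2\right)^{2}} + 22304 = \sqrt{-3 + 2 \left(3 + 2\right)^{2}} + 22304 = \sqrt{-3 + 2 \cdot 5^{2}} + 22304 = \sqrt{-3 + 2 \cdot 25} + 22304 = \sqrt{-3 + 50} + 22304 = \sqrt{47} + 22304 = 22304 + \sqrt{47}$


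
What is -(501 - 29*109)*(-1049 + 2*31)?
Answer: -2625420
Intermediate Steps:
-(501 - 29*109)*(-1049 + 2*31) = -(501 - 3161)*(-1049 + 62) = -(-2660)*(-987) = -1*2625420 = -2625420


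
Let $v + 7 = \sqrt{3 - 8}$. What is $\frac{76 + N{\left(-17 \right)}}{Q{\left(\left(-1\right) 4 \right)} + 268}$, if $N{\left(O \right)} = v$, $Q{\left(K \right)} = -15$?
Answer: $\frac{3}{11} + \frac{i \sqrt{5}}{253} \approx 0.27273 + 0.0088382 i$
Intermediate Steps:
$v = -7 + i \sqrt{5}$ ($v = -7 + \sqrt{3 - 8} = -7 + \sqrt{-5} = -7 + i \sqrt{5} \approx -7.0 + 2.2361 i$)
$N{\left(O \right)} = -7 + i \sqrt{5}$
$\frac{76 + N{\left(-17 \right)}}{Q{\left(\left(-1\right) 4 \right)} + 268} = \frac{76 - \left(7 - i \sqrt{5}\right)}{-15 + 268} = \frac{69 + i \sqrt{5}}{253} = \left(69 + i \sqrt{5}\right) \frac{1}{253} = \frac{3}{11} + \frac{i \sqrt{5}}{253}$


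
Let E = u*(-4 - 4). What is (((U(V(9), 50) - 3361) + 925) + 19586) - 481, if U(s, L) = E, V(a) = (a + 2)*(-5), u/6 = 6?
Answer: 16381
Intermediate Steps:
u = 36 (u = 6*6 = 36)
E = -288 (E = 36*(-4 - 4) = 36*(-8) = -288)
V(a) = -10 - 5*a (V(a) = (2 + a)*(-5) = -10 - 5*a)
U(s, L) = -288
(((U(V(9), 50) - 3361) + 925) + 19586) - 481 = (((-288 - 3361) + 925) + 19586) - 481 = ((-3649 + 925) + 19586) - 481 = (-2724 + 19586) - 481 = 16862 - 481 = 16381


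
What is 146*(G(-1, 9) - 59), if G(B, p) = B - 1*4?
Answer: -9344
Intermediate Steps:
G(B, p) = -4 + B (G(B, p) = B - 4 = -4 + B)
146*(G(-1, 9) - 59) = 146*((-4 - 1) - 59) = 146*(-5 - 59) = 146*(-64) = -9344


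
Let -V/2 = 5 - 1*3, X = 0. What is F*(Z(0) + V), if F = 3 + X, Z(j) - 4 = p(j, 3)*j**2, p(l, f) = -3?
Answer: 0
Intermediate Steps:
Z(j) = 4 - 3*j**2
F = 3 (F = 3 + 0 = 3)
V = -4 (V = -2*(5 - 1*3) = -2*(5 - 3) = -2*2 = -4)
F*(Z(0) + V) = 3*((4 - 3*0**2) - 4) = 3*((4 - 3*0) - 4) = 3*((4 + 0) - 4) = 3*(4 - 4) = 3*0 = 0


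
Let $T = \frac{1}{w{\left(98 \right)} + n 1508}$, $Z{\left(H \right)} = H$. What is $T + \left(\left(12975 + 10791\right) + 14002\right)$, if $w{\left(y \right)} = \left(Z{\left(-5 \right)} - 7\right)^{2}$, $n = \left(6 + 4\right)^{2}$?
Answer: $\frac{5700852993}{150944} \approx 37768.0$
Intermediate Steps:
$n = 100$ ($n = 10^{2} = 100$)
$w{\left(y \right)} = 144$ ($w{\left(y \right)} = \left(-5 - 7\right)^{2} = \left(-12\right)^{2} = 144$)
$T = \frac{1}{150944}$ ($T = \frac{1}{144 + 100 \cdot 1508} = \frac{1}{144 + 150800} = \frac{1}{150944} \approx 6.625 \cdot 10^{-6}$)
$T + \left(\left(12975 + 10791\right) + 14002\right) = \frac{1}{150944} + \left(\left(12975 + 10791\right) + 14002\right) = \frac{1}{150944} + \left(23766 + 14002\right) = \frac{1}{150944} + 37768 = \frac{5700852993}{150944}$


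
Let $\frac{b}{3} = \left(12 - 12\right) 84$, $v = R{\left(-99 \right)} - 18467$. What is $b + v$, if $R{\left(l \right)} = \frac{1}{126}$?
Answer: $- \frac{2326841}{126} \approx -18467.0$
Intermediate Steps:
$R{\left(l \right)} = \frac{1}{126}$
$v = - \frac{2326841}{126}$ ($v = \frac{1}{126} - 18467 = - \frac{2326841}{126} \approx -18467.0$)
$b = 0$ ($b = 3 \left(12 - 12\right) 84 = 3 \cdot 0 \cdot 84 = 3 \cdot 0 = 0$)
$b + v = 0 - \frac{2326841}{126} = - \frac{2326841}{126}$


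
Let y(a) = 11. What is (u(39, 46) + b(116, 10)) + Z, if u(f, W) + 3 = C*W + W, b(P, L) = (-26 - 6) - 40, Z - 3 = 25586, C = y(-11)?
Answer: 26066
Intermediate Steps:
C = 11
Z = 25589 (Z = 3 + 25586 = 25589)
b(P, L) = -72 (b(P, L) = -32 - 40 = -72)
u(f, W) = -3 + 12*W (u(f, W) = -3 + (11*W + W) = -3 + 12*W)
(u(39, 46) + b(116, 10)) + Z = ((-3 + 12*46) - 72) + 25589 = ((-3 + 552) - 72) + 25589 = (549 - 72) + 25589 = 477 + 25589 = 26066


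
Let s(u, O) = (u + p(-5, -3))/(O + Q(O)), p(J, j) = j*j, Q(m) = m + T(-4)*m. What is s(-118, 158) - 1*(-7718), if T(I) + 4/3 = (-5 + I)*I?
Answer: 134138513/17380 ≈ 7718.0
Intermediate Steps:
T(I) = -4/3 + I*(-5 + I) (T(I) = -4/3 + (-5 + I)*I = -4/3 + I*(-5 + I))
Q(m) = 107*m/3 (Q(m) = m + (-4/3 + (-4)² - 5*(-4))*m = m + (-4/3 + 16 + 20)*m = m + 104*m/3 = 107*m/3)
p(J, j) = j²
s(u, O) = 3*(9 + u)/(110*O) (s(u, O) = (u + (-3)²)/(O + 107*O/3) = (u + 9)/((110*O/3)) = (9 + u)*(3/(110*O)) = 3*(9 + u)/(110*O))
s(-118, 158) - 1*(-7718) = (3/110)*(9 - 118)/158 - 1*(-7718) = (3/110)*(1/158)*(-109) + 7718 = -327/17380 + 7718 = 134138513/17380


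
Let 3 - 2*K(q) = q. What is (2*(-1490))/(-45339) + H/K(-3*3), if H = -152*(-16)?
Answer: 6126796/15113 ≈ 405.40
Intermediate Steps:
K(q) = 3/2 - q/2
H = 2432
(2*(-1490))/(-45339) + H/K(-3*3) = (2*(-1490))/(-45339) + 2432/(3/2 - (-3)*3/2) = -2980*(-1/45339) + 2432/(3/2 - ½*(-9)) = 2980/45339 + 2432/(3/2 + 9/2) = 2980/45339 + 2432/6 = 2980/45339 + 2432*(⅙) = 2980/45339 + 1216/3 = 6126796/15113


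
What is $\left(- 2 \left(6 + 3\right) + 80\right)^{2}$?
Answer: $3844$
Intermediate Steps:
$\left(- 2 \left(6 + 3\right) + 80\right)^{2} = \left(\left(-2\right) 9 + 80\right)^{2} = \left(-18 + 80\right)^{2} = 62^{2} = 3844$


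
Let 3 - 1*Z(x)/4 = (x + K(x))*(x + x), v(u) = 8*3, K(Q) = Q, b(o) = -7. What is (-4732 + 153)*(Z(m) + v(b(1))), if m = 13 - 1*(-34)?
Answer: 161675332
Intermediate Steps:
m = 47 (m = 13 + 34 = 47)
v(u) = 24
Z(x) = 12 - 16*x² (Z(x) = 12 - 4*(x + x)*(x + x) = 12 - 4*2*x*2*x = 12 - 16*x²)
(-4732 + 153)*(Z(m) + v(b(1))) = (-4732 + 153)*((12 - 16*47²) + 24) = -4579*((12 - 16*2209) + 24) = -4579*((12 - 35344) + 24) = -4579*(-35332 + 24) = -4579*(-35308) = 161675332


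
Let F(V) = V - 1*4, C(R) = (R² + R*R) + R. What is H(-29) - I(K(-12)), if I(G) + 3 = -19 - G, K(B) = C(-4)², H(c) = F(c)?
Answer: 773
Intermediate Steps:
C(R) = R + 2*R² (C(R) = (R² + R²) + R = 2*R² + R = R + 2*R²)
F(V) = -4 + V (F(V) = V - 4 = -4 + V)
H(c) = -4 + c
K(B) = 784 (K(B) = (-4*(1 + 2*(-4)))² = (-4*(1 - 8))² = (-4*(-7))² = 28² = 784)
I(G) = -22 - G (I(G) = -3 + (-19 - G) = -22 - G)
H(-29) - I(K(-12)) = (-4 - 29) - (-22 - 1*784) = -33 - (-22 - 784) = -33 - 1*(-806) = -33 + 806 = 773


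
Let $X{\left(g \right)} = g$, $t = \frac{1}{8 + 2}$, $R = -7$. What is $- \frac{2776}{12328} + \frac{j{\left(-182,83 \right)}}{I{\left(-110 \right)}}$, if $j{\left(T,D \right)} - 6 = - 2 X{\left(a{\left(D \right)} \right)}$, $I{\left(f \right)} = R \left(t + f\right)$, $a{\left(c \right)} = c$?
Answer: $- \frac{5135071}{11854913} \approx -0.43316$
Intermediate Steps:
$t = \frac{1}{10} \approx 0.1$
$I{\left(f \right)} = - \frac{7}{10} - 7 f$ ($I{\left(f \right)} = - 7 \left(\frac{1}{10} + f\right) = - \frac{7}{10} - 7 f$)
$j{\left(T,D \right)} = 6 - 2 D$
$- \frac{2776}{12328} + \frac{j{\left(-182,83 \right)}}{I{\left(-110 \right)}} = - \frac{2776}{12328} + \frac{6 - 166}{- \frac{7}{10} - -770} = \left(-2776\right) \frac{1}{12328} + \frac{6 - 166}{- \frac{7}{10} + 770} = - \frac{347}{1541} - \frac{160}{\frac{7693}{10}} = - \frac{347}{1541} - \frac{1600}{7693} = - \frac{5135071}{11854913}$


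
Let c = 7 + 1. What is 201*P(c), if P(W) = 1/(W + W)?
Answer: 201/16 ≈ 12.563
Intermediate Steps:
c = 8
P(W) = 1/(2*W)
201*P(c) = 201*((½)/8) = 201*((½)*(⅛)) = 201*(1/16) = 201/16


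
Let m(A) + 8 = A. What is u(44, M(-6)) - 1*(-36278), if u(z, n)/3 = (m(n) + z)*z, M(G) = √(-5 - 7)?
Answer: 41030 + 264*I*√3 ≈ 41030.0 + 457.26*I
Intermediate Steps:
m(A) = -8 + A
M(G) = 2*I*√3 (M(G) = √(-12) = 2*I*√3)
u(z, n) = 3*z*(-8 + n + z) (u(z, n) = 3*(((-8 + n) + z)*z) = 3*((-8 + n + z)*z) = 3*(z*(-8 + n + z)) = 3*z*(-8 + n + z))
u(44, M(-6)) - 1*(-36278) = 3*44*(-8 + 2*I*√3 + 44) - 1*(-36278) = 3*44*(36 + 2*I*√3) + 36278 = (4752 + 264*I*√3) + 36278 = 41030 + 264*I*√3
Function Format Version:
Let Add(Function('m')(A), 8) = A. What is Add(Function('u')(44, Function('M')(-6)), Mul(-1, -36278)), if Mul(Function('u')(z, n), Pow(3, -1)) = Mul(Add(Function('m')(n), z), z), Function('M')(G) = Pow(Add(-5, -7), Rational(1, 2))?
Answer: Add(41030, Mul(264, I, Pow(3, Rational(1, 2)))) ≈ Add(41030., Mul(457.26, I))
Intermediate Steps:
Function('m')(A) = Add(-8, A)
Function('M')(G) = Mul(2, I, Pow(3, Rational(1, 2))) (Function('M')(G) = Pow(-12, Rational(1, 2)) = Mul(2, I, Pow(3, Rational(1, 2))))
Function('u')(z, n) = Mul(3, z, Add(-8, n, z)) (Function('u')(z, n) = Mul(3, Mul(Add(Add(-8, n), z), z)) = Mul(3, Mul(Add(-8, n, z), z)) = Mul(3, Mul(z, Add(-8, n, z))) = Mul(3, z, Add(-8, n, z)))
Add(Function('u')(44, Function('M')(-6)), Mul(-1, -36278)) = Add(Mul(3, 44, Add(-8, Mul(2, I, Pow(3, Rational(1, 2))), 44)), Mul(-1, -36278)) = Add(Mul(3, 44, Add(36, Mul(2, I, Pow(3, Rational(1, 2))))), 36278) = Add(Add(4752, Mul(264, I, Pow(3, Rational(1, 2)))), 36278) = Add(41030, Mul(264, I, Pow(3, Rational(1, 2))))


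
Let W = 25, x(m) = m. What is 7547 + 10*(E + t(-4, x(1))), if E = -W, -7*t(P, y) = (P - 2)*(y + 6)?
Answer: 7357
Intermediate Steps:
t(P, y) = -(-2 + P)*(6 + y)/7 (t(P, y) = -(P - 2)*(y + 6)/7 = -(-2 + P)*(6 + y)/7)
E = -25 (E = -1*25 = -25)
7547 + 10*(E + t(-4, x(1))) = 7547 + 10*(-25 + (12/7 - 6/7*(-4) + (2/7)*1 - ⅐*(-4)*1)) = 7547 + 10*(-25 + (12/7 + 24/7 + 2/7 + 4/7)) = 7547 + 10*(-25 + 6) = 7547 + 10*(-19) = 7547 - 190 = 7357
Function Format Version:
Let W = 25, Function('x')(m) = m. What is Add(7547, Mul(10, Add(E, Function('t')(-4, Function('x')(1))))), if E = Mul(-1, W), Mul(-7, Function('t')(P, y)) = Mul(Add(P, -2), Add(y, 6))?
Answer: 7357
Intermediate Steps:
Function('t')(P, y) = Mul(Rational(-1, 7), Add(-2, P), Add(6, y)) (Function('t')(P, y) = Mul(Rational(-1, 7), Mul(Add(P, -2), Add(y, 6))) = Mul(Rational(-1, 7), Mul(Add(-2, P), Add(6, y))) = Mul(Rational(-1, 7), Add(-2, P), Add(6, y)))
E = -25 (E = Mul(-1, 25) = -25)
Add(7547, Mul(10, Add(E, Function('t')(-4, Function('x')(1))))) = Add(7547, Mul(10, Add(-25, Add(Rational(12, 7), Mul(Rational(-6, 7), -4), Mul(Rational(2, 7), 1), Mul(Rational(-1, 7), -4, 1))))) = Add(7547, Mul(10, Add(-25, Add(Rational(12, 7), Rational(24, 7), Rational(2, 7), Rational(4, 7))))) = Add(7547, Mul(10, Add(-25, 6))) = Add(7547, Mul(10, -19)) = Add(7547, -190) = 7357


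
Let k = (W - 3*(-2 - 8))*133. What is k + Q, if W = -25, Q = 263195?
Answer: 263860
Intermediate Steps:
k = 665 (k = (-25 - 3*(-2 - 8))*133 = (-25 - 3*(-10))*133 = (-25 + 30)*133 = 5*133 = 665)
k + Q = 665 + 263195 = 263860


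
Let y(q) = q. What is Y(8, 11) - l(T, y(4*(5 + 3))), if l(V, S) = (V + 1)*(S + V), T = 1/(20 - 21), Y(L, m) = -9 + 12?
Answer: 3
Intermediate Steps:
Y(L, m) = 3
T = -1 (T = 1/(-1) = -1)
l(V, S) = (1 + V)*(S + V)
Y(8, 11) - l(T, y(4*(5 + 3))) = 3 - (4*(5 + 3) - 1 + (-1)² + (4*(5 + 3))*(-1)) = 3 - (4*8 - 1 + 1 + (4*8)*(-1)) = 3 - (32 - 1 + 1 + 32*(-1)) = 3 - (32 - 1 + 1 - 32) = 3 - 1*0 = 3 + 0 = 3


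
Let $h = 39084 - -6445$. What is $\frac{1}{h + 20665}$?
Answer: $\frac{1}{66194} \approx 1.5107 \cdot 10^{-5}$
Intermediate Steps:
$h = 45529$ ($h = 39084 + 6445 = 45529$)
$\frac{1}{h + 20665} = \frac{1}{45529 + 20665} = \frac{1}{66194}$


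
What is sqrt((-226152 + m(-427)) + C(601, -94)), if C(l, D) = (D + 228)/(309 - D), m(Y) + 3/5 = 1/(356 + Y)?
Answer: 6*I*sqrt(128577587011185)/143065 ≈ 475.55*I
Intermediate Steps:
m(Y) = -3/5 + 1/(356 + Y)
C(l, D) = (228 + D)/(309 - D)
sqrt((-226152 + m(-427)) + C(601, -94)) = sqrt((-226152 + (-1063 - 3*(-427))/(5*(356 - 427))) + (-228 - 1*(-94))/(-309 - 94)) = sqrt((-226152 + (1/5)*(-1063 + 1281)/(-71)) + (-228 + 94)/(-403)) = sqrt((-226152 + (1/5)*(-1/71)*218) - 1/403*(-134)) = sqrt((-226152 - 218/355) + 134/403) = sqrt(-80284178/355 + 134/403) = sqrt(-32354476164/143065) = 6*I*sqrt(128577587011185)/143065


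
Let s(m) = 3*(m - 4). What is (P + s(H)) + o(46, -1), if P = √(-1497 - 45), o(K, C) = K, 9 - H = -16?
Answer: 109 + I*√1542 ≈ 109.0 + 39.268*I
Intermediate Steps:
H = 25 (H = 9 - 1*(-16) = 9 + 16 = 25)
P = I*√1542 (P = √(-1542) = I*√1542 ≈ 39.268*I)
s(m) = -12 + 3*m (s(m) = 3*(-4 + m) = -12 + 3*m)
(P + s(H)) + o(46, -1) = (I*√1542 + (-12 + 3*25)) + 46 = (I*√1542 + (-12 + 75)) + 46 = (I*√1542 + 63) + 46 = (63 + I*√1542) + 46 = 109 + I*√1542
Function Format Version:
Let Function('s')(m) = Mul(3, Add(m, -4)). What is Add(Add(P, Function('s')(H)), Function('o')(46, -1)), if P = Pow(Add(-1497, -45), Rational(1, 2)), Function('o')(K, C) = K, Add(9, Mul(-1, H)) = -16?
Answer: Add(109, Mul(I, Pow(1542, Rational(1, 2)))) ≈ Add(109.00, Mul(39.268, I))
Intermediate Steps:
H = 25 (H = Add(9, Mul(-1, -16)) = Add(9, 16) = 25)
P = Mul(I, Pow(1542, Rational(1, 2))) (P = Pow(-1542, Rational(1, 2)) = Mul(I, Pow(1542, Rational(1, 2))) ≈ Mul(39.268, I))
Function('s')(m) = Add(-12, Mul(3, m)) (Function('s')(m) = Mul(3, Add(-4, m)) = Add(-12, Mul(3, m)))
Add(Add(P, Function('s')(H)), Function('o')(46, -1)) = Add(Add(Mul(I, Pow(1542, Rational(1, 2))), Add(-12, Mul(3, 25))), 46) = Add(Add(Mul(I, Pow(1542, Rational(1, 2))), Add(-12, 75)), 46) = Add(Add(Mul(I, Pow(1542, Rational(1, 2))), 63), 46) = Add(Add(63, Mul(I, Pow(1542, Rational(1, 2)))), 46) = Add(109, Mul(I, Pow(1542, Rational(1, 2))))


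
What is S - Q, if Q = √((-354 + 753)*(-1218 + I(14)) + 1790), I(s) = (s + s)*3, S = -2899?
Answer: -2899 - 2*I*√112669 ≈ -2899.0 - 671.32*I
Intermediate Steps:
I(s) = 6*s (I(s) = (2*s)*3 = 6*s)
Q = 2*I*√112669 (Q = √((-354 + 753)*(-1218 + 6*14) + 1790) = √(399*(-1218 + 84) + 1790) = √(399*(-1134) + 1790) = √(-452466 + 1790) = √(-450676) = 2*I*√112669 ≈ 671.32*I)
S - Q = -2899 - 2*I*√112669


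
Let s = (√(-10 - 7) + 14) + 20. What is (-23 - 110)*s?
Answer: -4522 - 133*I*√17 ≈ -4522.0 - 548.37*I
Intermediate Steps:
s = 34 + I*√17 (s = (√(-17) + 14) + 20 = (I*√17 + 14) + 20 = (14 + I*√17) + 20 = 34 + I*√17 ≈ 34.0 + 4.1231*I)
(-23 - 110)*s = (-23 - 110)*(34 + I*√17) = -133*(34 + I*√17) = -4522 - 133*I*√17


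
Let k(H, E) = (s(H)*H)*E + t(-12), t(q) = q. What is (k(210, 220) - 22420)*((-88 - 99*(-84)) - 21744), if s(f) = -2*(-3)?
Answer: -3443444288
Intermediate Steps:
s(f) = 6
k(H, E) = -12 + 6*E*H (k(H, E) = (6*H)*E - 12 = 6*E*H - 12 = -12 + 6*E*H)
(k(210, 220) - 22420)*((-88 - 99*(-84)) - 21744) = ((-12 + 6*220*210) - 22420)*((-88 - 99*(-84)) - 21744) = ((-12 + 277200) - 22420)*((-88 + 8316) - 21744) = (277188 - 22420)*(8228 - 21744) = 254768*(-13516) = -3443444288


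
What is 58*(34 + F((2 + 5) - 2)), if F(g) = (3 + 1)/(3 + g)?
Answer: 2001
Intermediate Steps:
F(g) = 4/(3 + g)
58*(34 + F((2 + 5) - 2)) = 58*(34 + 4/(3 + ((2 + 5) - 2))) = 58*(34 + 4/(3 + (7 - 2))) = 58*(34 + 4/(3 + 5)) = 58*(34 + 4/8) = 58*(34 + 4*(⅛)) = 58*(34 + ½) = 58*(69/2) = 2001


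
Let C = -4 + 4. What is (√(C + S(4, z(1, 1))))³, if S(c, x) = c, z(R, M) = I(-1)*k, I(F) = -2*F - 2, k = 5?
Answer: 8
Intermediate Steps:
C = 0
I(F) = -2 - 2*F
z(R, M) = 0 (z(R, M) = (-2 - 2*(-1))*5 = (-2 + 2)*5 = 0*5 = 0)
(√(C + S(4, z(1, 1))))³ = (√(0 + 4))³ = (√4)³ = 2³ = 8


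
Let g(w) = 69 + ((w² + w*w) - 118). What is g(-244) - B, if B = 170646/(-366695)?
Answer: 6235044233/52385 ≈ 1.1902e+5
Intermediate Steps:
B = -24378/52385 (B = 170646*(-1/366695) = -24378/52385 ≈ -0.46536)
g(w) = -49 + 2*w² (g(w) = 69 + ((w² + w²) - 118) = 69 + (2*w² - 118) = 69 + (-118 + 2*w²) = -49 + 2*w²)
g(-244) - B = (-49 + 2*(-244)²) - 1*(-24378/52385) = (-49 + 2*59536) + 24378/52385 = (-49 + 119072) + 24378/52385 = 119023 + 24378/52385 = 6235044233/52385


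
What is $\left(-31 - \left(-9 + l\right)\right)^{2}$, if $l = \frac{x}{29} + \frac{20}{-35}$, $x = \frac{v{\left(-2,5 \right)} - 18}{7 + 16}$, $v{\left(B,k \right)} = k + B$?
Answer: $\frac{9989003025}{21799561} \approx 458.22$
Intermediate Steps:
$v{\left(B,k \right)} = B + k$
$x = - \frac{15}{23}$ ($x = \frac{\left(-2 + 5\right) - 18}{7 + 16} = \frac{3 - 18}{23} = \left(-15\right) \frac{1}{23} = - \frac{15}{23} \approx -0.65217$)
$l = - \frac{2773}{4669}$ ($l = - \frac{15}{23 \cdot 29} + \frac{20}{-35} = \left(- \frac{15}{23}\right) \frac{1}{29} + 20 \left(- \frac{1}{35}\right) = - \frac{15}{667} - \frac{4}{7} = - \frac{2773}{4669} \approx -0.59392$)
$\left(-31 - \left(-9 + l\right)\right)^{2} = \left(-31 - \left(- \frac{2773}{4669} - \left(-3\right)^{2}\right)\right)^{2} = \left(-31 + \left(9 + \frac{2773}{4669}\right)\right)^{2} = \left(-31 + \frac{44794}{4669}\right)^{2} = \left(- \frac{99945}{4669}\right)^{2} = \frac{9989003025}{21799561}$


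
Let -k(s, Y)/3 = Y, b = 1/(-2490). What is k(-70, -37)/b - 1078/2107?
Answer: -11884792/43 ≈ -2.7639e+5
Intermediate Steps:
b = -1/2490 ≈ -0.00040161
k(s, Y) = -3*Y
k(-70, -37)/b - 1078/2107 = (-3*(-37))/(-1/2490) - 1078/2107 = 111*(-2490) - 1078*1/2107 = -276390 - 22/43 = -11884792/43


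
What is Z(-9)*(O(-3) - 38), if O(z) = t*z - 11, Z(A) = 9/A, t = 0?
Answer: 49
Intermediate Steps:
O(z) = -11 (O(z) = 0*z - 11 = 0 - 11 = -11)
Z(-9)*(O(-3) - 38) = (9/(-9))*(-11 - 38) = (9*(-⅑))*(-49) = -1*(-49) = 49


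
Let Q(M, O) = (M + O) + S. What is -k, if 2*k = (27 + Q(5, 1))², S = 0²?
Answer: -1089/2 ≈ -544.50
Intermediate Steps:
S = 0
Q(M, O) = M + O (Q(M, O) = (M + O) + 0 = M + O)
k = 1089/2 (k = (27 + (5 + 1))²/2 = (27 + 6)²/2 = (½)*33² = (½)*1089 = 1089/2 ≈ 544.50)
-k = -1*1089/2 = -1089/2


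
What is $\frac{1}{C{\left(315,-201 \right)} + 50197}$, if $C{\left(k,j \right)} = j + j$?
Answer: $\frac{1}{49795} \approx 2.0082 \cdot 10^{-5}$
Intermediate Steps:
$C{\left(k,j \right)} = 2 j$
$\frac{1}{C{\left(315,-201 \right)} + 50197} = \frac{1}{2 \left(-201\right) + 50197} = \frac{1}{-402 + 50197} = \frac{1}{49795}$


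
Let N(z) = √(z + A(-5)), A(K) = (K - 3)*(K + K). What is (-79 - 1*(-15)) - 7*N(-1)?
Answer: -64 - 7*√79 ≈ -126.22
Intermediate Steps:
A(K) = 2*K*(-3 + K) (A(K) = (-3 + K)*(2*K) = 2*K*(-3 + K))
N(z) = √(80 + z) (N(z) = √(z + 2*(-5)*(-3 - 5)) = √(z + 2*(-5)*(-8)) = √(z + 80) = √(80 + z))
(-79 - 1*(-15)) - 7*N(-1) = (-79 - 1*(-15)) - 7*√(80 - 1) = (-79 + 15) - 7*√79 = -64 - 7*√79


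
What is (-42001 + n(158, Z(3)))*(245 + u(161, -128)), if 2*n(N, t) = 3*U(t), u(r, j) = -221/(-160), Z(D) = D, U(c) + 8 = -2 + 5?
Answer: -3312034157/320 ≈ -1.0350e+7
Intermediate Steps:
U(c) = -5 (U(c) = -8 + (-2 + 5) = -8 + 3 = -5)
u(r, j) = 221/160 (u(r, j) = -221*(-1/160) = 221/160)
n(N, t) = -15/2 (n(N, t) = (3*(-5))/2 = (½)*(-15) = -15/2)
(-42001 + n(158, Z(3)))*(245 + u(161, -128)) = (-42001 - 15/2)*(245 + 221/160) = -84017/2*39421/160 = -3312034157/320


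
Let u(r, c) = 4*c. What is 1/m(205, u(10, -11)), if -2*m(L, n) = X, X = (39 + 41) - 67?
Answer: -2/13 ≈ -0.15385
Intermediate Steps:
X = 13 (X = 80 - 67 = 13)
m(L, n) = -13/2 (m(L, n) = -1/2*13 = -13/2)
1/m(205, u(10, -11)) = 1/(-13/2) = -2/13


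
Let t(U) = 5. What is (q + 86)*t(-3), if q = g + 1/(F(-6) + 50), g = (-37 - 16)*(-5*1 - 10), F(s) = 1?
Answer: 224660/51 ≈ 4405.1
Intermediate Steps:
g = 795 (g = -53*(-5 - 10) = -53*(-15) = 795)
q = 40546/51 (q = 795 + 1/(1 + 50) = 795 + 1/51 = 40546/51 ≈ 795.02)
(q + 86)*t(-3) = (40546/51 + 86)*5 = (44932/51)*5 = 224660/51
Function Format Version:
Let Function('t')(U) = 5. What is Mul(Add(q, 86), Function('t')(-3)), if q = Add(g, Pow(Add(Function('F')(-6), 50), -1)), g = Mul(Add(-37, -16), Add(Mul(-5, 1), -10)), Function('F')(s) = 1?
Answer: Rational(224660, 51) ≈ 4405.1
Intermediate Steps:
g = 795 (g = Mul(-53, Add(-5, -10)) = Mul(-53, -15) = 795)
q = Rational(40546, 51) (q = Add(795, Pow(Add(1, 50), -1)) = Add(795, Pow(51, -1)) = Add(795, Rational(1, 51)) = Rational(40546, 51) ≈ 795.02)
Mul(Add(q, 86), Function('t')(-3)) = Mul(Add(Rational(40546, 51), 86), 5) = Mul(Rational(44932, 51), 5) = Rational(224660, 51)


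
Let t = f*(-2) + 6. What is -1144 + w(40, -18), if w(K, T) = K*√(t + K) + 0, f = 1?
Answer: -1144 + 80*√11 ≈ -878.67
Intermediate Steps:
t = 4 (t = 1*(-2) + 6 = -2 + 6 = 4)
w(K, T) = K*√(4 + K) (w(K, T) = K*√(4 + K) + 0 = K*√(4 + K))
-1144 + w(40, -18) = -1144 + 40*√(4 + 40) = -1144 + 40*√44 = -1144 + 40*(2*√11) = -1144 + 80*√11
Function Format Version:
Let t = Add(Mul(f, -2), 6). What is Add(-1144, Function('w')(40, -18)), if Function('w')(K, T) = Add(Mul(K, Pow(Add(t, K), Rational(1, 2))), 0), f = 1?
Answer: Add(-1144, Mul(80, Pow(11, Rational(1, 2)))) ≈ -878.67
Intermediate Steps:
t = 4 (t = Add(Mul(1, -2), 6) = Add(-2, 6) = 4)
Function('w')(K, T) = Mul(K, Pow(Add(4, K), Rational(1, 2))) (Function('w')(K, T) = Add(Mul(K, Pow(Add(4, K), Rational(1, 2))), 0) = Mul(K, Pow(Add(4, K), Rational(1, 2))))
Add(-1144, Function('w')(40, -18)) = Add(-1144, Mul(40, Pow(Add(4, 40), Rational(1, 2)))) = Add(-1144, Mul(40, Pow(44, Rational(1, 2)))) = Add(-1144, Mul(40, Mul(2, Pow(11, Rational(1, 2))))) = Add(-1144, Mul(80, Pow(11, Rational(1, 2))))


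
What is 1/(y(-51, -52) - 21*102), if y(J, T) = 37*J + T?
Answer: -1/4081 ≈ -0.00024504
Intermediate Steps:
y(J, T) = T + 37*J
1/(y(-51, -52) - 21*102) = 1/((-52 + 37*(-51)) - 21*102) = 1/((-52 - 1887) - 2142) = 1/(-1939 - 2142) = 1/(-4081) = -1/4081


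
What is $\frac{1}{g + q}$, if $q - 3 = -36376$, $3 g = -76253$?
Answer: $- \frac{3}{185372} \approx -1.6184 \cdot 10^{-5}$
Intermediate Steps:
$g = - \frac{76253}{3}$ ($g = \frac{1}{3} \left(-76253\right) = - \frac{76253}{3} \approx -25418.0$)
$q = -36373$ ($q = 3 - 36376 = -36373$)
$\frac{1}{g + q} = \frac{1}{- \frac{76253}{3} - 36373} = \frac{1}{- \frac{185372}{3}} = - \frac{3}{185372}$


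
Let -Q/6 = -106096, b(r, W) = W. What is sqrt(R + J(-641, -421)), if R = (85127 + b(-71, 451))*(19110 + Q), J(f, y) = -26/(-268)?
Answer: sqrt(1007552396099390)/134 ≈ 2.3688e+5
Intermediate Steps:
Q = 636576 (Q = -6*(-106096) = 636576)
J(f, y) = 13/134 (J(f, y) = -26*(-1/268) = 13/134)
R = 56112296508 (R = (85127 + 451)*(19110 + 636576) = 85578*655686 = 56112296508)
sqrt(R + J(-641, -421)) = sqrt(56112296508 + 13/134) = sqrt(7519047732085/134) = sqrt(1007552396099390)/134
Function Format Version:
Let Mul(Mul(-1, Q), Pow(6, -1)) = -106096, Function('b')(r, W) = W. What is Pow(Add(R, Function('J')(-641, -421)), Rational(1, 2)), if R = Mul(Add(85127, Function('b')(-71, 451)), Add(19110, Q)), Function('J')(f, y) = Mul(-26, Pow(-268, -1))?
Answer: Mul(Rational(1, 134), Pow(1007552396099390, Rational(1, 2))) ≈ 2.3688e+5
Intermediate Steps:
Q = 636576 (Q = Mul(-6, -106096) = 636576)
Function('J')(f, y) = Rational(13, 134) (Function('J')(f, y) = Mul(-26, Rational(-1, 268)) = Rational(13, 134))
R = 56112296508 (R = Mul(Add(85127, 451), Add(19110, 636576)) = Mul(85578, 655686) = 56112296508)
Pow(Add(R, Function('J')(-641, -421)), Rational(1, 2)) = Pow(Add(56112296508, Rational(13, 134)), Rational(1, 2)) = Pow(Rational(7519047732085, 134), Rational(1, 2)) = Mul(Rational(1, 134), Pow(1007552396099390, Rational(1, 2)))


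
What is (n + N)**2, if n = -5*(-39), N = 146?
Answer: 116281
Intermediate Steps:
n = 195
(n + N)**2 = (195 + 146)**2 = 341**2 = 116281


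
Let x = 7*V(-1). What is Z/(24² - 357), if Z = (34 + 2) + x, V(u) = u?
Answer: 29/219 ≈ 0.13242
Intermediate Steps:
x = -7 (x = 7*(-1) = -7)
Z = 29 (Z = (34 + 2) - 7 = 36 - 7 = 29)
Z/(24² - 357) = 29/(24² - 357) = 29/(576 - 357) = 29/219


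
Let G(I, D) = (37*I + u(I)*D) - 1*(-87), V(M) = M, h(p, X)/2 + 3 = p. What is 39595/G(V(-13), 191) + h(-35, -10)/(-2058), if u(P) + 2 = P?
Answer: -40619413/3353511 ≈ -12.113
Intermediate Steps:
h(p, X) = -6 + 2*p
u(P) = -2 + P
G(I, D) = 87 + 37*I + D*(-2 + I) (G(I, D) = (37*I + (-2 + I)*D) - 1*(-87) = (37*I + D*(-2 + I)) + 87 = 87 + 37*I + D*(-2 + I))
39595/G(V(-13), 191) + h(-35, -10)/(-2058) = 39595/(87 + 37*(-13) + 191*(-2 - 13)) + (-6 + 2*(-35))/(-2058) = 39595/(87 - 481 + 191*(-15)) + (-6 - 70)*(-1/2058) = 39595/(87 - 481 - 2865) - 76*(-1/2058) = 39595/(-3259) + 38/1029 = 39595*(-1/3259) + 38/1029 = -39595/3259 + 38/1029 = -40619413/3353511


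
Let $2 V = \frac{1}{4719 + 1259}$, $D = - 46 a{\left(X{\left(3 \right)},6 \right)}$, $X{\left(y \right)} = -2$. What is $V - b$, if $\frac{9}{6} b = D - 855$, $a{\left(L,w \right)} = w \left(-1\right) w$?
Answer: $- \frac{6384503}{11956} \approx -534.0$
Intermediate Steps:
$a{\left(L,w \right)} = - w^{2}$ ($a{\left(L,w \right)} = - w w = - w^{2}$)
$D = 1656$ ($D = - 46 \left(- 6^{2}\right) = - 46 \left(\left(-1\right) 36\right) = \left(-46\right) \left(-36\right) = 1656$)
$V = \frac{1}{11956}$ ($V = \frac{1}{2 \left(4719 + 1259\right)} = \frac{1}{2 \cdot 5978} = \frac{1}{2} \cdot \frac{1}{5978} = \frac{1}{11956} \approx 8.364 \cdot 10^{-5}$)
$b = 534$ ($b = \frac{2 \left(1656 - 855\right)}{3} = \frac{2}{3} \cdot 801 = 534$)
$V - b = \frac{1}{11956} - 534 = - \frac{6384503}{11956}$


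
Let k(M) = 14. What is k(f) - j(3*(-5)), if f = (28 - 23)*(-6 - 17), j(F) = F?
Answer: 29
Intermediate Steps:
f = -115 (f = 5*(-23) = -115)
k(f) - j(3*(-5)) = 14 - 3*(-5) = 14 - 1*(-15) = 14 + 15 = 29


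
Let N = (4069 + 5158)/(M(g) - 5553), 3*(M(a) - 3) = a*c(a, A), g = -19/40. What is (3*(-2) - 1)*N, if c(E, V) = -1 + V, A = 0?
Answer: 7750680/665981 ≈ 11.638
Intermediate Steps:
g = -19/40 (g = -19*1/40 = -19/40 ≈ -0.47500)
M(a) = 3 - a/3 (M(a) = 3 + (a*(-1 + 0))/3 = 3 + (a*(-1))/3 = 3 + (-a)/3 = 3 - a/3)
N = -1107240/665981 (N = (4069 + 5158)/((3 - 1/3*(-19/40)) - 5553) = 9227/((3 + 19/120) - 5553) = 9227/(379/120 - 5553) = 9227/(-665981/120) = 9227*(-120/665981) = -1107240/665981 ≈ -1.6626)
(3*(-2) - 1)*N = (3*(-2) - 1)*(-1107240/665981) = (-6 - 1)*(-1107240/665981) = -7*(-1107240/665981) = 7750680/665981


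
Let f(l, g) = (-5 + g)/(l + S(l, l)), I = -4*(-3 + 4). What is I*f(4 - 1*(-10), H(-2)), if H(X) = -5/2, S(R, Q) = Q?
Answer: 15/14 ≈ 1.0714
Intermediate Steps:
I = -4 (I = -4*1 = -4)
H(X) = -5/2 (H(X) = -5*½ = -5/2)
f(l, g) = (-5 + g)/(2*l) (f(l, g) = (-5 + g)/(l + l) = (-5 + g)/((2*l)) = (-5 + g)*(1/(2*l)) = (-5 + g)/(2*l))
I*f(4 - 1*(-10), H(-2)) = -2*(-5 - 5/2)/(4 - 1*(-10)) = -2*(-15)/((4 + 10)*2) = -2*(-15)/(14*2) = -4*(-15/56) = 15/14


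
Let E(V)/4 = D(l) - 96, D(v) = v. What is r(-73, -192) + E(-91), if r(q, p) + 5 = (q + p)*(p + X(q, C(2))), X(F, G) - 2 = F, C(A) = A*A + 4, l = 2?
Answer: 69314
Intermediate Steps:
C(A) = 4 + A² (C(A) = A² + 4 = 4 + A²)
X(F, G) = 2 + F
r(q, p) = -5 + (p + q)*(2 + p + q) (r(q, p) = -5 + (q + p)*(p + (2 + q)) = -5 + (p + q)*(2 + p + q))
E(V) = -376 (E(V) = 4*(2 - 96) = 4*(-94) = -376)
r(-73, -192) + E(-91) = (-5 + (-192)² - 192*(-73) - 192*(2 - 73) - 73*(2 - 73)) - 376 = (-5 + 36864 + 14016 - 192*(-71) - 73*(-71)) - 376 = (-5 + 36864 + 14016 + 13632 + 5183) - 376 = 69690 - 376 = 69314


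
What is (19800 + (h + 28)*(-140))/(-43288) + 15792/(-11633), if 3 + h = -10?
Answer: -222377049/125892326 ≈ -1.7664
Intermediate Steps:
h = -13 (h = -3 - 10 = -13)
(19800 + (h + 28)*(-140))/(-43288) + 15792/(-11633) = (19800 + (-13 + 28)*(-140))/(-43288) + 15792/(-11633) = (19800 + 15*(-140))*(-1/43288) + 15792*(-1/11633) = (19800 - 2100)*(-1/43288) - 15792/11633 = 17700*(-1/43288) - 15792/11633 = -4425/10822 - 15792/11633 = -222377049/125892326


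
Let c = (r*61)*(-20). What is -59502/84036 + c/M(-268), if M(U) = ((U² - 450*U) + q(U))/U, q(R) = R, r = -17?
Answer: -6331807/213666 ≈ -29.634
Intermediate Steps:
M(U) = (U² - 449*U)/U (M(U) = ((U² - 450*U) + U)/U = (U² - 449*U)/U)
c = 20740 (c = -17*61*(-20) = -1037*(-20) = 20740)
-59502/84036 + c/M(-268) = -59502/84036 + 20740/(-449 - 268) = -59502*1/84036 + 20740/(-717) = -211/298 + 20740*(-1/717) = -211/298 - 20740/717 = -6331807/213666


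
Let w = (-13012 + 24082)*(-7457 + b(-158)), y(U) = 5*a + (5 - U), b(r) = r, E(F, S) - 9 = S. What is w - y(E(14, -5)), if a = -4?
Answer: -84298031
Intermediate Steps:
E(F, S) = 9 + S
y(U) = -15 - U (y(U) = 5*(-4) + (5 - U) = -20 + (5 - U) = -15 - U)
w = -84298050 (w = (-13012 + 24082)*(-7457 - 158) = 11070*(-7615) = -84298050)
w - y(E(14, -5)) = -84298050 - (-15 - (9 - 5)) = -84298050 - (-15 - 1*4) = -84298050 - (-15 - 4) = -84298050 - 1*(-19) = -84298050 + 19 = -84298031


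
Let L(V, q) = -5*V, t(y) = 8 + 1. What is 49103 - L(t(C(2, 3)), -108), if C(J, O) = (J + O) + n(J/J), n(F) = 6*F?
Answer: 49148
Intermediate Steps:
C(J, O) = 6 + J + O (C(J, O) = (J + O) + 6*(J/J) = (J + O) + 6*1 = (J + O) + 6 = 6 + J + O)
t(y) = 9
49103 - L(t(C(2, 3)), -108) = 49103 - (-5)*9 = 49103 - 1*(-45) = 49103 + 45 = 49148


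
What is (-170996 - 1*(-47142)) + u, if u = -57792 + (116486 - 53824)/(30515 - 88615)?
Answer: -5276847631/29050 ≈ -1.8165e+5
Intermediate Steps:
u = -1678888931/29050 (u = -57792 + 62662/(-58100) = -57792 + 62662*(-1/58100) = -57792 - 31331/29050 = -1678888931/29050 ≈ -57793.)
(-170996 - 1*(-47142)) + u = (-170996 - 1*(-47142)) - 1678888931/29050 = (-170996 + 47142) - 1678888931/29050 = -123854 - 1678888931/29050 = -5276847631/29050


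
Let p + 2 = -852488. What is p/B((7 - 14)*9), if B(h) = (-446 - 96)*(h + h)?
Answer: -426245/34146 ≈ -12.483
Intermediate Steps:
p = -852490 (p = -2 - 852488 = -852490)
B(h) = -1084*h
p/B((7 - 14)*9) = -852490*(-1/(9756*(7 - 14))) = -852490/((-(-7588)*9)) = -852490/((-1084*(-63))) = -852490/68292 = -852490*1/68292 = -426245/34146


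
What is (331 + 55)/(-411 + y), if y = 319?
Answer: -193/46 ≈ -4.1956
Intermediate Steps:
(331 + 55)/(-411 + y) = (331 + 55)/(-411 + 319) = 386/(-92) = 386*(-1/92) = -193/46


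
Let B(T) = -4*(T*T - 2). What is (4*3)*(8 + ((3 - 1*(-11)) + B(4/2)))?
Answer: 168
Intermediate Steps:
B(T) = 8 - 4*T**2 (B(T) = -4*(T**2 - 2) = -4*(-2 + T**2) = 8 - 4*T**2)
(4*3)*(8 + ((3 - 1*(-11)) + B(4/2))) = (4*3)*(8 + ((3 - 1*(-11)) + (8 - 4*(4/2)**2))) = 12*(8 + ((3 + 11) + (8 - 4*(4*(1/2))**2))) = 12*(8 + (14 + (8 - 4*2**2))) = 12*(8 + (14 + (8 - 4*4))) = 12*(8 + (14 + (8 - 16))) = 12*(8 + (14 - 8)) = 12*(8 + 6) = 12*14 = 168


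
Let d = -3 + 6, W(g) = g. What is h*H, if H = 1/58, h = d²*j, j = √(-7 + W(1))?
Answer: 9*I*√6/58 ≈ 0.38009*I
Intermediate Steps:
d = 3
j = I*√6 (j = √(-7 + 1) = √(-6) = I*√6 ≈ 2.4495*I)
h = 9*I*√6 (h = 3²*(I*√6) = 9*(I*√6) = 9*I*√6 ≈ 22.045*I)
H = 1/58 ≈ 0.017241
h*H = (9*I*√6)*(1/58) = 9*I*√6/58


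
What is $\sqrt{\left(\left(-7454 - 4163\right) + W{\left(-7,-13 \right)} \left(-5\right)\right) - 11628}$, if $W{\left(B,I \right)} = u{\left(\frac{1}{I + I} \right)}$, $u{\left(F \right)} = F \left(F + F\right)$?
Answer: $\frac{i \sqrt{15713630}}{26} \approx 152.46 i$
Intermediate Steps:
$u{\left(F \right)} = 2 F^{2}$ ($u{\left(F \right)} = F 2 F = 2 F^{2}$)
$W{\left(B,I \right)} = \frac{1}{2 I^{2}}$ ($W{\left(B,I \right)} = 2 \left(\frac{1}{I + I}\right)^{2} = 2 \left(\frac{1}{2 I}\right)^{2} = 2 \frac{1}{4 I^{2}} = \frac{1}{2 I^{2}}$)
$\sqrt{\left(\left(-7454 - 4163\right) + W{\left(-7,-13 \right)} \left(-5\right)\right) - 11628} = \sqrt{\left(\left(-7454 - 4163\right) + \frac{1}{2 \cdot 169} \left(-5\right)\right) - 11628} = \sqrt{\left(-11617 + \frac{1}{2} \cdot \frac{1}{169} \left(-5\right)\right) - 11628} = \sqrt{\left(-11617 + \frac{1}{338} \left(-5\right)\right) - 11628} = \sqrt{\left(-11617 - \frac{5}{338}\right) - 11628} = \sqrt{- \frac{3926551}{338} - 11628} = \sqrt{- \frac{7856815}{338}} = \frac{i \sqrt{15713630}}{26}$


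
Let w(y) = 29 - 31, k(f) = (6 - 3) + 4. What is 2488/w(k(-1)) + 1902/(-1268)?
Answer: -2491/2 ≈ -1245.5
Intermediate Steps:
k(f) = 7 (k(f) = 3 + 4 = 7)
w(y) = -2
2488/w(k(-1)) + 1902/(-1268) = 2488/(-2) + 1902/(-1268) = 2488*(-½) + 1902*(-1/1268) = -1244 - 3/2 = -2491/2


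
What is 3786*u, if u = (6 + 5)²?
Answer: 458106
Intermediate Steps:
u = 121 (u = 11² = 121)
3786*u = 3786*121 = 458106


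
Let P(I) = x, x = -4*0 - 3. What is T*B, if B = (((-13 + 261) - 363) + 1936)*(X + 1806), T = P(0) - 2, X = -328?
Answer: -13457190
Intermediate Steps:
x = -3 (x = 0 - 3 = -3)
P(I) = -3
T = -5 (T = -3 - 2 = -5)
B = 2691438 (B = (((-13 + 261) - 363) + 1936)*(-328 + 1806) = ((248 - 363) + 1936)*1478 = (-115 + 1936)*1478 = 1821*1478 = 2691438)
T*B = -5*2691438 = -13457190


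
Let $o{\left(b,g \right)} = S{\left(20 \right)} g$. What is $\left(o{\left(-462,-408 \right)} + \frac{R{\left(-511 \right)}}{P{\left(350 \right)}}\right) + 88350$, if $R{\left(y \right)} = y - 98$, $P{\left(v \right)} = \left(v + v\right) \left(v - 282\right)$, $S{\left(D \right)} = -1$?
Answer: $\frac{603554313}{6800} \approx 88758.0$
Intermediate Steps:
$P{\left(v \right)} = 2 v \left(-282 + v\right)$
$o{\left(b,g \right)} = - g$
$R{\left(y \right)} = -98 + y$ ($R{\left(y \right)} = y - 98 = -98 + y$)
$\left(o{\left(-462,-408 \right)} + \frac{R{\left(-511 \right)}}{P{\left(350 \right)}}\right) + 88350 = \left(\left(-1\right) \left(-408\right) + \frac{-98 - 511}{2 \cdot 350 \left(-282 + 350\right)}\right) + 88350 = \left(408 - \frac{609}{2 \cdot 350 \cdot 68}\right) + 88350 = \left(408 - \frac{609}{47600}\right) + 88350 = \left(408 - \frac{87}{6800}\right) + 88350 = \frac{2774313}{6800} + 88350 = \frac{603554313}{6800}$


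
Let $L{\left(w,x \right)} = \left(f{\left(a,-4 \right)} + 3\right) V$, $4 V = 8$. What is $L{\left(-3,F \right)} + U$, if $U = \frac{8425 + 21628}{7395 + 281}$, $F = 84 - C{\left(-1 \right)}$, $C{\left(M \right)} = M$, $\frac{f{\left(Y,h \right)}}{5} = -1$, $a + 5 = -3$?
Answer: $- \frac{651}{7676} \approx -0.08481$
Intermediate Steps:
$a = -8$ ($a = -5 - 3 = -8$)
$f{\left(Y,h \right)} = -5$ ($f{\left(Y,h \right)} = 5 \left(-1\right) = -5$)
$V = 2$ ($V = \frac{1}{4} \cdot 8 = 2$)
$F = 85$ ($F = 84 - -1 = 84 + 1 = 85$)
$L{\left(w,x \right)} = -4$ ($L{\left(w,x \right)} = \left(-5 + 3\right) 2 = \left(-2\right) 2 = -4$)
$U = \frac{30053}{7676} \approx 3.9152$
$L{\left(-3,F \right)} + U = -4 + \frac{30053}{7676} = - \frac{651}{7676}$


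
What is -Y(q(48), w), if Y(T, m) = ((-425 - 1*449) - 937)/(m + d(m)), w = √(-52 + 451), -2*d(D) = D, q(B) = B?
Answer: 3622*√399/399 ≈ 181.33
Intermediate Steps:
d(D) = -D/2
w = √399 ≈ 19.975
Y(T, m) = -3622/m (Y(T, m) = ((-425 - 1*449) - 937)/(m - m/2) = ((-425 - 449) - 937)/((m/2)) = (-874 - 937)*(2/m) = -3622/m)
-Y(q(48), w) = -(-3622)/(√399) = -(-3622)*√399/399 = 3622*√399/399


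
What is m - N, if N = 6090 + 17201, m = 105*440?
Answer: 22909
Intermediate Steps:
m = 46200
N = 23291
m - N = 46200 - 1*23291 = 46200 - 23291 = 22909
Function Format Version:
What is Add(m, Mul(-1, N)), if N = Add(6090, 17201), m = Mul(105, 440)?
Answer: 22909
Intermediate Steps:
m = 46200
N = 23291
Add(m, Mul(-1, N)) = Add(46200, Mul(-1, 23291)) = Add(46200, -23291) = 22909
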